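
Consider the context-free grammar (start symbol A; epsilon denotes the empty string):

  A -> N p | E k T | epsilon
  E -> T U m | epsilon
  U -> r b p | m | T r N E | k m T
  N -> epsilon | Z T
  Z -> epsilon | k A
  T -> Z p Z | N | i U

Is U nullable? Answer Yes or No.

No

Nullable nonterminals: A, E, N, T, Z.
No production of U has an RHS whose symbols are all nullable, so U is not nullable.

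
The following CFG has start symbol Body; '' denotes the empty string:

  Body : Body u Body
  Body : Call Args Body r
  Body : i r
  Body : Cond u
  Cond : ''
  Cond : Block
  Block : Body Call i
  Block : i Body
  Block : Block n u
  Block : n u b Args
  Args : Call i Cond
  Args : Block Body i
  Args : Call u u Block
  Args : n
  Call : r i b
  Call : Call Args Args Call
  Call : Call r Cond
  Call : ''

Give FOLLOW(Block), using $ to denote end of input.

{ i, n, r, u }

In Cond : Block: Block is at the end, add FOLLOW(Cond) = { i, n, r, u }.
In Block : Block n u: add FIRST(n u) = { n }.
In Args : Block Body i: add FIRST(Body i) = { i, n, r, u }.
In Args : Call u u Block: Block is at the end, add FOLLOW(Args) = { i, n, r, u }.
Union: FOLLOW(Block) = { i, n, r, u }.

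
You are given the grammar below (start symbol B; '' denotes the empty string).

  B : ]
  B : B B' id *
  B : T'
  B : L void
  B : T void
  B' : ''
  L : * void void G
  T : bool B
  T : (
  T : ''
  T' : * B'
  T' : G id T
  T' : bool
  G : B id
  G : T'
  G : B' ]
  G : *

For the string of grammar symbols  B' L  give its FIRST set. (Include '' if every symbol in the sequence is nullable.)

{ * }

Add FIRST(B')\{''} = {  }; B' is nullable, continue.
Add FIRST(L) = { * }; L is not nullable, stop.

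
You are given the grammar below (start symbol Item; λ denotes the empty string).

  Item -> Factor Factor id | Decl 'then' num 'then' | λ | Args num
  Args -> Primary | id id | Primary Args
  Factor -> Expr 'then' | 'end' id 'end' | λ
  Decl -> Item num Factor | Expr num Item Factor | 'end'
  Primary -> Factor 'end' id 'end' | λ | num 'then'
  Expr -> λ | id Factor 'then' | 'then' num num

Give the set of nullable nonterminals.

Directly nullable (have an λ-production): Item, Factor, Primary, Expr.
Args -> Primary with every symbol nullable, so Args is nullable.
No other nonterminal has a production whose RHS symbols are all nullable.

{ Args, Expr, Factor, Item, Primary }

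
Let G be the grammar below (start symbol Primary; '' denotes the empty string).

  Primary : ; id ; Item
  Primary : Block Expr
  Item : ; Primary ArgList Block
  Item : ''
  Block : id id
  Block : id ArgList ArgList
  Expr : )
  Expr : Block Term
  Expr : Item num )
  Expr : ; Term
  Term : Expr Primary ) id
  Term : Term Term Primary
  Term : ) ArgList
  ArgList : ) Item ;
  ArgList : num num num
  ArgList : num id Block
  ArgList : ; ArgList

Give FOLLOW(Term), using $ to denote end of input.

{ $, ), ;, id, num }

In Expr : Block Term: Term is at the end, add FOLLOW(Expr) = { $, ), ;, id, num }.
In Expr : ; Term: Term is at the end, add FOLLOW(Expr) = { $, ), ;, id, num }.
In Term : Term Term Primary: add FIRST(Term Primary) = { ), ;, id, num }.
In Term : Term Term Primary: add FIRST(Primary) = { ;, id }.
Union: FOLLOW(Term) = { $, ), ;, id, num }.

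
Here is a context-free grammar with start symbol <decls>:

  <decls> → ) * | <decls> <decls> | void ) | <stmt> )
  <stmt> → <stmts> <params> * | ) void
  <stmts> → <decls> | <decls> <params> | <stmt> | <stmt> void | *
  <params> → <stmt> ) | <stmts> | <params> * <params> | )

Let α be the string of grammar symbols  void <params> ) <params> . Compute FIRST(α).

{ void }

void is a terminal; add {void} and stop.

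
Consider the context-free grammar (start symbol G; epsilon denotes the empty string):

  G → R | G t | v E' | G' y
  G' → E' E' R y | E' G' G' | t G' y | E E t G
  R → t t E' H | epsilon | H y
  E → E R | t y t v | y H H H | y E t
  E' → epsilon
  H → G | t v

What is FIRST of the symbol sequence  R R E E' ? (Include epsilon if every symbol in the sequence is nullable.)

Add FIRST(R)\{epsilon} = { t, v, y }; R is nullable, continue.
Add FIRST(R)\{epsilon} = { t, v, y }; R is nullable, continue.
Add FIRST(E) = { t, y }; E is not nullable, stop.

{ t, v, y }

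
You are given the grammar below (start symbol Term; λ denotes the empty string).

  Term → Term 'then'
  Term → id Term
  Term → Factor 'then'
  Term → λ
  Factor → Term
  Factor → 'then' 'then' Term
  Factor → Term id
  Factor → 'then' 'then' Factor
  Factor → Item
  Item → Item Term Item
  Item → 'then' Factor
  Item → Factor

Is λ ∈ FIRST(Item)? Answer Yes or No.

Yes

Item → Item Term Item and each of Item, Term, Item is nullable, so Item ⇒* λ.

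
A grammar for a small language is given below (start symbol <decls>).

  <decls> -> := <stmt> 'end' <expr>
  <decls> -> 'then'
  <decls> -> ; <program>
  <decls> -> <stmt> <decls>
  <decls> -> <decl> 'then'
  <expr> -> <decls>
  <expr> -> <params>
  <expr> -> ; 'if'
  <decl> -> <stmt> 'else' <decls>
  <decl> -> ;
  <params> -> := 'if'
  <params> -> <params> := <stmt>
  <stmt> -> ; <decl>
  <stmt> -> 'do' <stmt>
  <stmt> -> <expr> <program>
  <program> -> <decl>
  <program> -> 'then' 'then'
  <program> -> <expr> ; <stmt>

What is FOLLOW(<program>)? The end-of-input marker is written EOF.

{ EOF, 'do', 'else', 'end', 'then', :=, ; }

In <decls> -> ; <program>: <program> is at the end, add FOLLOW(<decls>) = { EOF, 'do', 'else', 'end', 'then', :=, ; }.
In <stmt> -> <expr> <program>: <program> is at the end, add FOLLOW(<stmt>) = { EOF, 'do', 'else', 'end', 'then', :=, ; }.
Union: FOLLOW(<program>) = { EOF, 'do', 'else', 'end', 'then', :=, ; }.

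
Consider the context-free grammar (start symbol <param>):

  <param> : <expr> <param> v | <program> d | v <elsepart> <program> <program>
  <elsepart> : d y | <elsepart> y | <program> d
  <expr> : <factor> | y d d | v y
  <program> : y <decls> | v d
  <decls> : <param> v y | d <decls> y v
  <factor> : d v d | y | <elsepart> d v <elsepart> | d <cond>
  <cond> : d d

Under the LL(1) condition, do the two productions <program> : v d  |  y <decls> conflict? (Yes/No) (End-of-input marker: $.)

FIRST(v d) = { v } and FIRST(y <decls>) = { y }.
The FIRST sets are disjoint and neither alternative is nullable — no conflict.

No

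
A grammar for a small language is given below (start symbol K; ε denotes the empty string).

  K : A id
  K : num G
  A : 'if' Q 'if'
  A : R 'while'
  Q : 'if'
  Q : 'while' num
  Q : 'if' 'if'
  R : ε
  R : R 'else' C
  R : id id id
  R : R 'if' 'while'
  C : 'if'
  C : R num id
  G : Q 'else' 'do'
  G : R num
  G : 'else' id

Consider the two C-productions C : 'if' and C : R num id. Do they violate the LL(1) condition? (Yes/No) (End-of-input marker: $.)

FIRST('if') = { 'if' } and FIRST(R num id) = { 'else', 'if', id, num }.
Both contain 'if', so the two alternatives are not disjoint — LL(1) conflict.

Yes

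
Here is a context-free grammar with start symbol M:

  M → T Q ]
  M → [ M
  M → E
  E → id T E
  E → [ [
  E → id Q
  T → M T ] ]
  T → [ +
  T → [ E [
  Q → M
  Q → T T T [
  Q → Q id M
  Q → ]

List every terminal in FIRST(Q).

{ [, ], id }

From Q → M: add FIRST(M) = { [, id }.
From Q → T T T [: add FIRST(T) = { [, id }.
From Q → Q id M: add FIRST(Q) = { [, ], id }.
Q → ] contributes {]}.
Union: FIRST(Q) = { [, ], id }.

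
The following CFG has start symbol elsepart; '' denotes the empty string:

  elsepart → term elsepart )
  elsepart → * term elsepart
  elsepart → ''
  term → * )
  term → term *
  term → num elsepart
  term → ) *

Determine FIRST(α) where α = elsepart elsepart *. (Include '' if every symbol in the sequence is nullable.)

{ ), *, num }

Add FIRST(elsepart)\{''} = { ), *, num }; elsepart is nullable, continue.
Add FIRST(elsepart)\{''} = { ), *, num }; elsepart is nullable, continue.
* is a terminal; add {*} and stop.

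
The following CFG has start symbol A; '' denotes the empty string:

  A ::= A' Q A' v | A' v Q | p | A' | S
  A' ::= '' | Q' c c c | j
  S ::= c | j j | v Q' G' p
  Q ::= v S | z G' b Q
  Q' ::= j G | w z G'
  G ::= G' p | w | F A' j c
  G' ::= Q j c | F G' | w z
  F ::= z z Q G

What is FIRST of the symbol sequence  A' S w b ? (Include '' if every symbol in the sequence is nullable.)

{ c, j, v, w }

Add FIRST(A')\{''} = { j, w }; A' is nullable, continue.
Add FIRST(S) = { c, j, v }; S is not nullable, stop.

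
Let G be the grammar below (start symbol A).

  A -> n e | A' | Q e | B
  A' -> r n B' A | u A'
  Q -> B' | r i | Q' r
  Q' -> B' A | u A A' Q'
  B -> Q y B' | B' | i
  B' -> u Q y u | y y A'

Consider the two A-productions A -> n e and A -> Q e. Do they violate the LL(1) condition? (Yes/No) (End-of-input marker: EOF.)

FIRST(n e) = { n } and FIRST(Q e) = { r, u, y }.
The FIRST sets are disjoint and neither alternative is nullable — no conflict.

No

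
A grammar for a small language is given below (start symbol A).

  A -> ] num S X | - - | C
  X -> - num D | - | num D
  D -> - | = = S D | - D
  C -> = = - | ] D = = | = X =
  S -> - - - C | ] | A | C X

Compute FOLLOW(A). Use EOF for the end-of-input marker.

A is the start symbol, so EOF ∈ FOLLOW(A).
In S -> A: A is at the end, add FOLLOW(S) = { -, =, num }.
Union: FOLLOW(A) = { EOF, -, =, num }.

{ EOF, -, =, num }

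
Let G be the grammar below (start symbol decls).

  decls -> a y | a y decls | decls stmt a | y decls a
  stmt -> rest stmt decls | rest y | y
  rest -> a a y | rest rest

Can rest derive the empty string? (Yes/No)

No

No nonterminal in this grammar is nullable.
No production of rest has an RHS whose symbols are all nullable, so rest is not nullable.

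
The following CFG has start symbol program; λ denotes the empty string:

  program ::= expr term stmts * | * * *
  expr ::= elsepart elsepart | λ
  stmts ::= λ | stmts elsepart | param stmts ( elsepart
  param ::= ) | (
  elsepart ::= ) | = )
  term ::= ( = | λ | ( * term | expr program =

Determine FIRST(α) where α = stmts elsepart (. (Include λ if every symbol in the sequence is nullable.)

{ (, ), = }

Add FIRST(stmts)\{λ} = { (, ), = }; stmts is nullable, continue.
Add FIRST(elsepart) = { ), = }; elsepart is not nullable, stop.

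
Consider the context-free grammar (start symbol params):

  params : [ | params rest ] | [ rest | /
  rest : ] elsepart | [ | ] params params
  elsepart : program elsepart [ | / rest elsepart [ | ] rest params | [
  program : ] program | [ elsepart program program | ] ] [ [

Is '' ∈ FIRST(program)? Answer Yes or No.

No nonterminal in this grammar is nullable.
No production of program has an RHS whose symbols are all nullable, so program is not nullable.

No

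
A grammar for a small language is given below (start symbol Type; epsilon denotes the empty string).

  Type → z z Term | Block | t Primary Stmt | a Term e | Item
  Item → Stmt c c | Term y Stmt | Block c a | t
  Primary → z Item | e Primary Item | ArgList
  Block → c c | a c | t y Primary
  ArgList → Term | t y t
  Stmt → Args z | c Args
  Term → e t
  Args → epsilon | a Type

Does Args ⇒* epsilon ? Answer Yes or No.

Args has an epsilon-production, so Args ⇒ epsilon.

Yes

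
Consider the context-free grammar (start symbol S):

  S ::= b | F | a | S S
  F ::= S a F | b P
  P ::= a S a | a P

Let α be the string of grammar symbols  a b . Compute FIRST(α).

{ a }

a is a terminal; add {a} and stop.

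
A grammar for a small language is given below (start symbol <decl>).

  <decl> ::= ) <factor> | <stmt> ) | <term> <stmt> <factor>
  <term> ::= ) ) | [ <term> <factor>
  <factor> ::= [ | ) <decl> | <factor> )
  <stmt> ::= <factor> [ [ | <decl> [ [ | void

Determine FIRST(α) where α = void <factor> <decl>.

{ void }

void is a terminal; add {void} and stop.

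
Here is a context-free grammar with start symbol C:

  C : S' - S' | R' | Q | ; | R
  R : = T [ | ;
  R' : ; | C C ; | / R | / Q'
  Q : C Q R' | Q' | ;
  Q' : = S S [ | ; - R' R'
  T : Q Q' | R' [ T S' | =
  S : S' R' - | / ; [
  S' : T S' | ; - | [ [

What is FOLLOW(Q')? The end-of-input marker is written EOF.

In R' : / Q': Q' is at the end, add FOLLOW(R') = { EOF, -, /, ;, =, [ }.
In Q : Q': Q' is at the end, add FOLLOW(Q) = { EOF, /, ;, =, [ }.
In T : Q Q': Q' is at the end, add FOLLOW(T) = { /, ;, =, [ }.
Union: FOLLOW(Q') = { EOF, -, /, ;, =, [ }.

{ EOF, -, /, ;, =, [ }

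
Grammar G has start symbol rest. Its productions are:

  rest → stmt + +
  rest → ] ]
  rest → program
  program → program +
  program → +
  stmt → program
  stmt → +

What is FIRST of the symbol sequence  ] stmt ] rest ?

{ ] }

] is a terminal; add {]} and stop.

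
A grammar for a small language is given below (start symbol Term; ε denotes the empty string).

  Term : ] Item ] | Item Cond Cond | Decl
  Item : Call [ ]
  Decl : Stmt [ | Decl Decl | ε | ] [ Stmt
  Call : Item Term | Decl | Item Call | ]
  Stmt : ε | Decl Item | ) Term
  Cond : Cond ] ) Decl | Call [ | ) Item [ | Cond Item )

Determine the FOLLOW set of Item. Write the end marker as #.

In Term : ] Item ]: add FIRST(]) = { ] }.
In Term : Item Cond Cond: add FIRST(Cond Cond) = { ), [, ] }.
In Call : Item Term: add FIRST(Term)\{ε} = { ), [, ] }.
  Since Term is nullable, also add FOLLOW(Call) = { [ }.
In Call : Item Call: add FIRST(Call)\{ε} = { ), [, ] }.
  Since Call is nullable, also add FOLLOW(Call) = { [ }.
In Stmt : Decl Item: Item is at the end, add FOLLOW(Stmt) = { #, ), [, ] }.
In Cond : ) Item [: add FIRST([) = { [ }.
In Cond : Cond Item ): add FIRST()) = { ) }.
Union: FOLLOW(Item) = { #, ), [, ] }.

{ #, ), [, ] }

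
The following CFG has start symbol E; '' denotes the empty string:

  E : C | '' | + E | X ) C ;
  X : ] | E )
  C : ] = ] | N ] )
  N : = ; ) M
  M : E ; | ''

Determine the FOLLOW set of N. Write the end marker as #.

{ ] }

In C : N ] ): add FIRST(] )) = { ] }.
Union: FOLLOW(N) = { ] }.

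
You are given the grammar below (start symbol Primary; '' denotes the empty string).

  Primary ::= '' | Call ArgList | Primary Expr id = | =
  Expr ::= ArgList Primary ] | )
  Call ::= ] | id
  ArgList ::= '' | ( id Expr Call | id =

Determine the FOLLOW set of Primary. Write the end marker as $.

{ $, (, ), =, ], id }

Primary is the start symbol, so $ ∈ FOLLOW(Primary).
In Primary ::= Primary Expr id =: add FIRST(Expr id =) = { (, ), =, ], id }.
In Expr ::= ArgList Primary ]: add FIRST(]) = { ] }.
Union: FOLLOW(Primary) = { $, (, ), =, ], id }.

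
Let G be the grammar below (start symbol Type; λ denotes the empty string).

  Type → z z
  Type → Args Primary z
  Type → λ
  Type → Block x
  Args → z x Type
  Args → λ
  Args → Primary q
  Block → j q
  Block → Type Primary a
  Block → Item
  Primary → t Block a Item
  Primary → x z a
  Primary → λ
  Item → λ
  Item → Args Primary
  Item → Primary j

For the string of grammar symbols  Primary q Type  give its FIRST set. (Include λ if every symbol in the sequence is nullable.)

{ q, t, x }

Add FIRST(Primary)\{λ} = { t, x }; Primary is nullable, continue.
q is a terminal; add {q} and stop.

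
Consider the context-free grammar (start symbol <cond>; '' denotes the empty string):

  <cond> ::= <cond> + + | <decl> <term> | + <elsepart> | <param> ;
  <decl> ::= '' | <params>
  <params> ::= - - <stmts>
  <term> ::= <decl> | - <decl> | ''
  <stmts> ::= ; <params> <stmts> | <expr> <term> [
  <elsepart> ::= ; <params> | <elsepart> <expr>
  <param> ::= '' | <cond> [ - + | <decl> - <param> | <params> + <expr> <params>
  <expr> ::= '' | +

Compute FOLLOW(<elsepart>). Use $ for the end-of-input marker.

{ $, +, [ }

In <cond> ::= + <elsepart>: <elsepart> is at the end, add FOLLOW(<cond>) = { $, +, [ }.
In <elsepart> ::= <elsepart> <expr>: add FIRST(<expr>)\{''} = { + }.
  Since <expr> is nullable, also add FOLLOW(<elsepart>) = { $, +, [ }.
Union: FOLLOW(<elsepart>) = { $, +, [ }.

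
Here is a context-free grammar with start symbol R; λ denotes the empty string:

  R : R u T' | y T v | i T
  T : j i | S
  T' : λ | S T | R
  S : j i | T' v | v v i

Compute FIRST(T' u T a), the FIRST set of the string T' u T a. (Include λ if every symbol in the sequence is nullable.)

{ i, j, u, v, y }

Add FIRST(T')\{λ} = { i, j, v, y }; T' is nullable, continue.
u is a terminal; add {u} and stop.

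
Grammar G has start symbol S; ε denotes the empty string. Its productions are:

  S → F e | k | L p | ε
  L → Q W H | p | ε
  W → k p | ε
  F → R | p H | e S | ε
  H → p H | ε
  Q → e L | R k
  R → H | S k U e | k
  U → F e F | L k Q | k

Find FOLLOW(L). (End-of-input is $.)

In S → L p: add FIRST(p) = { p }.
In Q → e L: L is at the end, add FOLLOW(Q) = { e, k, p }.
In U → L k Q: add FIRST(k Q) = { k }.
Union: FOLLOW(L) = { e, k, p }.

{ e, k, p }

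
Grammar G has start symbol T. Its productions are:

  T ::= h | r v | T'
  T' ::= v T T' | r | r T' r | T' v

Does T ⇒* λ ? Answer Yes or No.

No

No nonterminal in this grammar is nullable.
No production of T has an RHS whose symbols are all nullable, so T is not nullable.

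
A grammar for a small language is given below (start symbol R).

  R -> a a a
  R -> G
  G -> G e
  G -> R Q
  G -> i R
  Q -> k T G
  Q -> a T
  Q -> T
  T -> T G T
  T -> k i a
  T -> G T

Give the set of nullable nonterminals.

No nonterminal has an empty production or an RHS whose symbols are all nullable.

{ } (none)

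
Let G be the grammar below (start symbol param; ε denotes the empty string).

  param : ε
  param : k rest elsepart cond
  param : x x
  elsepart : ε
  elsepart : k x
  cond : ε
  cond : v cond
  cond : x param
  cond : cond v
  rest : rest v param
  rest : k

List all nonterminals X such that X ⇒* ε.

{ cond, elsepart, param }

Directly nullable (have an ε-production): param, elsepart, cond.
No other nonterminal has a production whose RHS symbols are all nullable.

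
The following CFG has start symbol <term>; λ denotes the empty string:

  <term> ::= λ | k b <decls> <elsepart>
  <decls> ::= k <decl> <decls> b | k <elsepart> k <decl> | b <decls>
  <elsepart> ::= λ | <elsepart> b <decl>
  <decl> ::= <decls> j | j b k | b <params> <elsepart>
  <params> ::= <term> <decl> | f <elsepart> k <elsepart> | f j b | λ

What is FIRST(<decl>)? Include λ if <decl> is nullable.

{ b, j, k }

From <decl> ::= <decls> j: add FIRST(<decls>) = { b, k }.
<decl> ::= j b k contributes {j}.
<decl> ::= b <params> <elsepart> contributes {b}.
Union: FIRST(<decl>) = { b, j, k }.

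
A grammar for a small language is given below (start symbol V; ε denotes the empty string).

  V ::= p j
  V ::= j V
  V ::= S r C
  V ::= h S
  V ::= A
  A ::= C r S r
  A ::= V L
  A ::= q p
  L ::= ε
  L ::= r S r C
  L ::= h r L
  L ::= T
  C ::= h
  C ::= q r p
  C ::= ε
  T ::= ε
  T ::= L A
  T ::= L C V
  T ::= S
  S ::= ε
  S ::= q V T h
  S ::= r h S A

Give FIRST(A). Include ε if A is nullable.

From A ::= C r S r: C nullable, take FIRST(C) ∪ {r} = { h, q, r }.
From A ::= V L: add FIRST(V) = { h, j, p, q, r }.
A ::= q p contributes {q}.
Union: FIRST(A) = { h, j, p, q, r }.

{ h, j, p, q, r }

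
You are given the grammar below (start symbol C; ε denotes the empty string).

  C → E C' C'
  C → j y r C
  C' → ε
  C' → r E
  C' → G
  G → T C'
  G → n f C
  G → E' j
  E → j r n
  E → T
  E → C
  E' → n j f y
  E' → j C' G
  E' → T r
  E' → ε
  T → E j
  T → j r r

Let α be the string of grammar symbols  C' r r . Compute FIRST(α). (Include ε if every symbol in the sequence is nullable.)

Add FIRST(C')\{ε} = { j, n, r }; C' is nullable, continue.
r is a terminal; add {r} and stop.

{ j, n, r }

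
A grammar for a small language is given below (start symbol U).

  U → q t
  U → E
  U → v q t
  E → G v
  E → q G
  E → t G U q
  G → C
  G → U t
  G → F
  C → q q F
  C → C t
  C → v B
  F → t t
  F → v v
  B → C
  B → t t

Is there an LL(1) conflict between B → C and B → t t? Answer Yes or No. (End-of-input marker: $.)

No

FIRST(C) = { q, v } and FIRST(t t) = { t }.
The FIRST sets are disjoint and neither alternative is nullable — no conflict.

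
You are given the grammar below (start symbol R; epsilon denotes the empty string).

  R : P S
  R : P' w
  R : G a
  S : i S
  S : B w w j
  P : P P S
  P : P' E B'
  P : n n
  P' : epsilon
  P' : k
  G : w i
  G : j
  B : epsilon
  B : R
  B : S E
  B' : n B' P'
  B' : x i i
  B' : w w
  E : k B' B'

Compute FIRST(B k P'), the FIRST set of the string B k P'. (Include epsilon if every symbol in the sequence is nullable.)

Add FIRST(B)\{epsilon} = { i, j, k, n, w }; B is nullable, continue.
k is a terminal; add {k} and stop.

{ i, j, k, n, w }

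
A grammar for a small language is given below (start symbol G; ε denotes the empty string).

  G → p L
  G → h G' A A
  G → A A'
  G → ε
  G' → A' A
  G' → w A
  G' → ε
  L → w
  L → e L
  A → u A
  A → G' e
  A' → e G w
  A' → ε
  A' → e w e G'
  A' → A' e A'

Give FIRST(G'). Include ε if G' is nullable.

From G' → A' A: A' nullable, take FIRST(A') ∪ FIRST(A) = { e, u, w }.
G' → w A contributes {w}.
G' → ε contributes ε.
Union: FIRST(G') = { e, u, w, ε }.

{ e, u, w, ε }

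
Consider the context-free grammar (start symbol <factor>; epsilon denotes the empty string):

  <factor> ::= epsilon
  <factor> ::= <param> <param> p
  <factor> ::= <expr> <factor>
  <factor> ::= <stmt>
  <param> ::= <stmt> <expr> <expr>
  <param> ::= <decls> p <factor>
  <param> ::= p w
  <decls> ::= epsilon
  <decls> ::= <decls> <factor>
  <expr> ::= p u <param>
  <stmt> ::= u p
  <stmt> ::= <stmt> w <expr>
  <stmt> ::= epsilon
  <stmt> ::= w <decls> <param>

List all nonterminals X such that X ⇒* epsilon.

Directly nullable (have an epsilon-production): <factor>, <decls>, <stmt>.
No other nonterminal has a production whose RHS symbols are all nullable.

{ <decls>, <factor>, <stmt> }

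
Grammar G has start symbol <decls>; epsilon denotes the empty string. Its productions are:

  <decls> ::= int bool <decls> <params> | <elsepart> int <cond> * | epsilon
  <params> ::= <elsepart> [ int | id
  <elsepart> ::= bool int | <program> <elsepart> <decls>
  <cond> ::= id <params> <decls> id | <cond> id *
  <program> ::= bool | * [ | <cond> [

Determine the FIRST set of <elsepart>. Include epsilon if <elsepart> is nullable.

{ *, bool, id }

<elsepart> ::= bool int contributes {bool}.
From <elsepart> ::= <program> <elsepart> <decls>: add FIRST(<program>) = { *, bool, id }.
Union: FIRST(<elsepart>) = { *, bool, id }.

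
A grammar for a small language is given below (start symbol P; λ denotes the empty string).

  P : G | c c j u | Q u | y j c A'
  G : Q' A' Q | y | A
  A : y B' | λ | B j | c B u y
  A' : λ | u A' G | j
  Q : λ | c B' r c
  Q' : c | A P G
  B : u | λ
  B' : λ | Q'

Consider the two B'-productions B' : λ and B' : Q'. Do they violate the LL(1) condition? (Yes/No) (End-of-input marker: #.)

Yes

FIRST(λ) = { λ } and FIRST(Q') = { c, j, u, y, λ }.
Both alternatives are nullable, violating the LL(1) condition.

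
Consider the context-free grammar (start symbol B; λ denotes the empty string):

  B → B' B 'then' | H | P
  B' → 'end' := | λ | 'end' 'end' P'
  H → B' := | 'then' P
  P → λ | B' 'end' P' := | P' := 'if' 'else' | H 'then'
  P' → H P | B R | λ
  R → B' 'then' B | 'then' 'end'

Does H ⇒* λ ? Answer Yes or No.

No

Nullable nonterminals: B, B', P, P'.
No production of H has an RHS whose symbols are all nullable, so H is not nullable.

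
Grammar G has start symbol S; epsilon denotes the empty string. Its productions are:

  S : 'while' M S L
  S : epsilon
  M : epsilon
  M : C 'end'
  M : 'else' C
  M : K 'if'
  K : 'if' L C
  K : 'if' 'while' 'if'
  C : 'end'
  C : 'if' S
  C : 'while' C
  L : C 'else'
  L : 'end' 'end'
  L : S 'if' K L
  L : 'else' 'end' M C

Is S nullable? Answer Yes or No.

Yes

S has an epsilon-production, so S ⇒ epsilon.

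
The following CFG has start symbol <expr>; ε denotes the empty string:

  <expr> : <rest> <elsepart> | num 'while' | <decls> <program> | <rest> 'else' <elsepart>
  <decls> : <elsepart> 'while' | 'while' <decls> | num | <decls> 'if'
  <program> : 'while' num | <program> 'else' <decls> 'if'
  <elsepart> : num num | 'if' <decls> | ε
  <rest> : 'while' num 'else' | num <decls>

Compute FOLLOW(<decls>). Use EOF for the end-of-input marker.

In <expr> : <decls> <program>: add FIRST(<program>) = { 'while' }.
In <decls> : 'while' <decls>: <decls> is at the end, add FOLLOW(<decls>) = { EOF, 'else', 'if', 'while', num }.
In <decls> : <decls> 'if': add FIRST('if') = { 'if' }.
In <program> : <program> 'else' <decls> 'if': add FIRST('if') = { 'if' }.
In <elsepart> : 'if' <decls>: <decls> is at the end, add FOLLOW(<elsepart>) = { EOF, 'while' }.
In <rest> : num <decls>: <decls> is at the end, add FOLLOW(<rest>) = { EOF, 'else', 'if', num }.
Union: FOLLOW(<decls>) = { EOF, 'else', 'if', 'while', num }.

{ EOF, 'else', 'if', 'while', num }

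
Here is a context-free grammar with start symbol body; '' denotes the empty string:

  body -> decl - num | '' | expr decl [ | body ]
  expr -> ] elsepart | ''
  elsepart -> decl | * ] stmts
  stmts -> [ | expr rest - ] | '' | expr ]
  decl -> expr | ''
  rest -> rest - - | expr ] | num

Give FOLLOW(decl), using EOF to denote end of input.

In body -> decl - num: add FIRST(- num) = { - }.
In body -> expr decl [: add FIRST([) = { [ }.
In elsepart -> decl: decl is at the end, add FOLLOW(elsepart) = { -, [, ], num }.
Union: FOLLOW(decl) = { -, [, ], num }.

{ -, [, ], num }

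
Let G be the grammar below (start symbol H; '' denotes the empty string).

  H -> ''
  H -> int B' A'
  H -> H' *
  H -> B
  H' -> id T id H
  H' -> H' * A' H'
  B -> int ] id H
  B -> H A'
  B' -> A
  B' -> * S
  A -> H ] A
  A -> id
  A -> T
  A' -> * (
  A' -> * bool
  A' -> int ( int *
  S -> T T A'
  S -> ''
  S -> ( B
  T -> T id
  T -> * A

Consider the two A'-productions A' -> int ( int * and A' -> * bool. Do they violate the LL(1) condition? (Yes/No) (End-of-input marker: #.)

FIRST(int ( int *) = { int } and FIRST(* bool) = { * }.
The FIRST sets are disjoint and neither alternative is nullable — no conflict.

No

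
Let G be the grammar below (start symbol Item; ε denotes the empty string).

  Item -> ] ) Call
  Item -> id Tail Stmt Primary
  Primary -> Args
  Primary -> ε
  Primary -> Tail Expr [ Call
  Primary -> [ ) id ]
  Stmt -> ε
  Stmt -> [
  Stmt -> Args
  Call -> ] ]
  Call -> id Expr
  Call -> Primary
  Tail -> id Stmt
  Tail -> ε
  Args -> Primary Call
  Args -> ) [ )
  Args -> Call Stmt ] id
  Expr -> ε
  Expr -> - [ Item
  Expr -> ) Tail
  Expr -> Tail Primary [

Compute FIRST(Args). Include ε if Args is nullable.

From Args -> Primary Call: Primary, Call nullable, take FIRST(Primary) ∪ FIRST(Call) = { ), -, [, ], id }; also ε since the whole RHS is nullable.
Args -> ) [ ) contributes {)}.
From Args -> Call Stmt ] id: Call, Stmt nullable, take FIRST(Call) ∪ FIRST(Stmt) ∪ {]} = { ), -, [, ], id }.
Union: FIRST(Args) = { ), -, [, ], id, ε }.

{ ), -, [, ], id, ε }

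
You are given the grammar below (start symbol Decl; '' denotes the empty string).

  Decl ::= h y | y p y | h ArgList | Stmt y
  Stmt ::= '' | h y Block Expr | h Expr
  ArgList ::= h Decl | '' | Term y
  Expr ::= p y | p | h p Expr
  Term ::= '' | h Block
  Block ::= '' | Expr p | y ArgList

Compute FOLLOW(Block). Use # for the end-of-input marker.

{ h, p, y }

In Stmt ::= h y Block Expr: add FIRST(Expr) = { h, p }.
In Term ::= h Block: Block is at the end, add FOLLOW(Term) = { y }.
Union: FOLLOW(Block) = { h, p, y }.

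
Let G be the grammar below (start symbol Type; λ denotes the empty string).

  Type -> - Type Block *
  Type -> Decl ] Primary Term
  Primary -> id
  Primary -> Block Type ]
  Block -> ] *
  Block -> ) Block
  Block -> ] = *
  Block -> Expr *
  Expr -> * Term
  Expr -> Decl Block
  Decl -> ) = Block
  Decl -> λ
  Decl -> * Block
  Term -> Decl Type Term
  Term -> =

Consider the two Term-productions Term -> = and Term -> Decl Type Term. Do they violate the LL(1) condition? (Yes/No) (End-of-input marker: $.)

FIRST(=) = { = } and FIRST(Decl Type Term) = { ), *, -, ] }.
The FIRST sets are disjoint and neither alternative is nullable — no conflict.

No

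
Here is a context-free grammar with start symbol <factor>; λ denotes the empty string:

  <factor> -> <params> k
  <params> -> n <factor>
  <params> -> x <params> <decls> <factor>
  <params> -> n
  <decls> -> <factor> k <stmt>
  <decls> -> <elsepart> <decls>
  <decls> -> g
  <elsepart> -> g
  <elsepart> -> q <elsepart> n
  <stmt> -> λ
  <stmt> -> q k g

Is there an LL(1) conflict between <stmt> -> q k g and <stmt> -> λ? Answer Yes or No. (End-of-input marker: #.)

FIRST(q k g) = { q } and FIRST(λ) = { λ }.
The second is nullable but FOLLOW(<stmt>) = { n, x } is disjoint from FIRST of the first.

No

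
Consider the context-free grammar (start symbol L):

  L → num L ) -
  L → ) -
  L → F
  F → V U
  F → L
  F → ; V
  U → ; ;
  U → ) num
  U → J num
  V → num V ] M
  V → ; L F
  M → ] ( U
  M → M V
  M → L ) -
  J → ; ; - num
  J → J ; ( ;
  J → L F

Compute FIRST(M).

M → ] ( U contributes {]}.
From M → M V: add FIRST(M) = { ), ;, ], num }.
From M → L ) -: add FIRST(L) = { ), ;, num }.
Union: FIRST(M) = { ), ;, ], num }.

{ ), ;, ], num }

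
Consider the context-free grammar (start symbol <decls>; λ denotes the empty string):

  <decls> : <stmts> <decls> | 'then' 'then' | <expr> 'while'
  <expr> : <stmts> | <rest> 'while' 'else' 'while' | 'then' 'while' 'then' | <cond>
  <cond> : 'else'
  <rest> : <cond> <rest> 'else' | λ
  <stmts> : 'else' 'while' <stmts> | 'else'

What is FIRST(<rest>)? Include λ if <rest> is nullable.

From <rest> : <cond> <rest> 'else': add FIRST(<cond>) = { 'else' }.
<rest> : λ contributes λ.
Union: FIRST(<rest>) = { 'else', λ }.

{ 'else', λ }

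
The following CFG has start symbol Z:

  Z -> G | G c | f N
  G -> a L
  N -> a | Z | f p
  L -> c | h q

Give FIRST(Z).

{ a, f }

From Z -> G: add FIRST(G) = { a }.
From Z -> G c: add FIRST(G) = { a }.
Z -> f N contributes {f}.
Union: FIRST(Z) = { a, f }.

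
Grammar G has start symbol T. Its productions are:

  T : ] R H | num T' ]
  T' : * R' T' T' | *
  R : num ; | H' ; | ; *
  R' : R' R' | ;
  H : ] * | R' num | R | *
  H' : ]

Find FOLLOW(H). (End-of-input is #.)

In T : ] R H: H is at the end, add FOLLOW(T) = { # }.
Union: FOLLOW(H) = { # }.

{ # }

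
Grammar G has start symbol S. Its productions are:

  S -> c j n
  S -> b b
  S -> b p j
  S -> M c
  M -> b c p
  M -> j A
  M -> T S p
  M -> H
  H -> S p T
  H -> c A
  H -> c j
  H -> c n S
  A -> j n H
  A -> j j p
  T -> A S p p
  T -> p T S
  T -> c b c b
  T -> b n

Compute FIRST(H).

{ b, c, j, p }

From H -> S p T: add FIRST(S) = { b, c, j, p }.
H -> c A contributes {c}.
H -> c j contributes {c}.
H -> c n S contributes {c}.
Union: FIRST(H) = { b, c, j, p }.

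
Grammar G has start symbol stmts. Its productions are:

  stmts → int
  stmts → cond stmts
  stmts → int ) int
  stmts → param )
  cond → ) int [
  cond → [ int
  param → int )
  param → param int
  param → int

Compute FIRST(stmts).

{ ), [, int }

stmts → int contributes {int}.
From stmts → cond stmts: add FIRST(cond) = { ), [ }.
stmts → int ) int contributes {int}.
From stmts → param ): add FIRST(param) = { int }.
Union: FIRST(stmts) = { ), [, int }.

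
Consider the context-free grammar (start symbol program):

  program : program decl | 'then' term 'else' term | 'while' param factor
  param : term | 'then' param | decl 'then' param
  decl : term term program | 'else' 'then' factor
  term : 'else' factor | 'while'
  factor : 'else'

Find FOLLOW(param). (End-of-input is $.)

In program : 'while' param factor: add FIRST(factor) = { 'else' }.
In param : 'then' param: param is at the end, add FOLLOW(param) = { 'else' }.
In param : decl 'then' param: param is at the end, add FOLLOW(param) = { 'else' }.
Union: FOLLOW(param) = { 'else' }.

{ 'else' }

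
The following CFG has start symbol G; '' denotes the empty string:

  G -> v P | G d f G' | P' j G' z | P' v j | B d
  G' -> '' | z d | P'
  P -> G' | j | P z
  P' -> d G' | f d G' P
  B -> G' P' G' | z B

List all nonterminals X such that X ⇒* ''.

{ G', P }

Directly nullable (have an ''-production): G'.
P -> G' with every symbol nullable, so P is nullable.
No other nonterminal has a production whose RHS symbols are all nullable.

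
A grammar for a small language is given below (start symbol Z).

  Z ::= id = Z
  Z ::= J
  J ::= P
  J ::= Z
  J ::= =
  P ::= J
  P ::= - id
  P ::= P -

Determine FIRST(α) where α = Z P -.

Add FIRST(Z) = { -, =, id }; Z is not nullable, stop.

{ -, =, id }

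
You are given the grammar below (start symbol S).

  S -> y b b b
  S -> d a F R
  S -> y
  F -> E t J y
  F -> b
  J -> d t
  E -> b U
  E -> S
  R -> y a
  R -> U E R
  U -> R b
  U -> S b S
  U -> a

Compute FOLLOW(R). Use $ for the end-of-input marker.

In S -> d a F R: R is at the end, add FOLLOW(S) = { $, a, b, d, t, y }.
In R -> U E R: R is at the end, add FOLLOW(R) = { $, a, b, d, t, y }.
In U -> R b: add FIRST(b) = { b }.
Union: FOLLOW(R) = { $, a, b, d, t, y }.

{ $, a, b, d, t, y }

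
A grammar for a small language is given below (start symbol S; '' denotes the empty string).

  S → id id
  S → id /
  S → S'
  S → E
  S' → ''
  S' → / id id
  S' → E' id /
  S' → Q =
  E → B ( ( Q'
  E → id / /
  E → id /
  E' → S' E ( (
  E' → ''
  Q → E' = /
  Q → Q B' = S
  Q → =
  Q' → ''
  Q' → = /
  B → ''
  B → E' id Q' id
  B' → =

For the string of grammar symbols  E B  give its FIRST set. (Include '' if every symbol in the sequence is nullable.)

{ (, /, =, id }

Add FIRST(E) = { (, /, =, id }; E is not nullable, stop.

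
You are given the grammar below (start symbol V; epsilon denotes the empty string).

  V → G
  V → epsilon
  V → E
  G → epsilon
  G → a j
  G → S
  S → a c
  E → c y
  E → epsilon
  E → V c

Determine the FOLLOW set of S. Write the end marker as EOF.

{ EOF, c }

In G → S: S is at the end, add FOLLOW(G) = { EOF, c }.
Union: FOLLOW(S) = { EOF, c }.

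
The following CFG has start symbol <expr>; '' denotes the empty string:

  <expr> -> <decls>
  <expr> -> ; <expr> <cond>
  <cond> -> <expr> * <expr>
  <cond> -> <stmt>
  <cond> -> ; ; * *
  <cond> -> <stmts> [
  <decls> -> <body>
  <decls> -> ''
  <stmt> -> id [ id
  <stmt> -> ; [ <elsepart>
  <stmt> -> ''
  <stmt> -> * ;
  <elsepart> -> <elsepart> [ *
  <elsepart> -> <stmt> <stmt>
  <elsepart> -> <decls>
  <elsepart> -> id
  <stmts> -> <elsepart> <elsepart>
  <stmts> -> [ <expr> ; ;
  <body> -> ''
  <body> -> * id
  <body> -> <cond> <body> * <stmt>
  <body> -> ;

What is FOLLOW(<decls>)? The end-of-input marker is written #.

In <expr> -> <decls>: <decls> is at the end, add FOLLOW(<expr>) = { #, *, ;, [, id }.
In <elsepart> -> <decls>: <decls> is at the end, add FOLLOW(<elsepart>) = { #, *, ;, [, id }.
Union: FOLLOW(<decls>) = { #, *, ;, [, id }.

{ #, *, ;, [, id }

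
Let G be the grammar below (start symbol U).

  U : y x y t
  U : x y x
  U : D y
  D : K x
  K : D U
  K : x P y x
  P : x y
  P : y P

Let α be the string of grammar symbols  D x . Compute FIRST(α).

{ x }

Add FIRST(D) = { x }; D is not nullable, stop.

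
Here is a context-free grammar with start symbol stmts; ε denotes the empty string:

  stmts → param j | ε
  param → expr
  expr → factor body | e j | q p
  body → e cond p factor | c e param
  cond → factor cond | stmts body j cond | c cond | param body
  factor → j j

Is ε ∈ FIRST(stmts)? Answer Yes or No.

Yes

stmts has an ε-production, so stmts ⇒ ε.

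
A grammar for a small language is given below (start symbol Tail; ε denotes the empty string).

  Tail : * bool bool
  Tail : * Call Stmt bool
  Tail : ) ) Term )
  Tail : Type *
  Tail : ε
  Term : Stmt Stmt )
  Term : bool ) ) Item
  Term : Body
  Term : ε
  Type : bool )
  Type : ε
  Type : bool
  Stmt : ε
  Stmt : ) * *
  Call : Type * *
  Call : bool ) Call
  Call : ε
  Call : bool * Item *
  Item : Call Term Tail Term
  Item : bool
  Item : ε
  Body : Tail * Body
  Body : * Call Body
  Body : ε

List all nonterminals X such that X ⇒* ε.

Directly nullable (have an ε-production): Tail, Term, Type, Stmt, Call, Item, Body.

{ Body, Call, Item, Stmt, Tail, Term, Type }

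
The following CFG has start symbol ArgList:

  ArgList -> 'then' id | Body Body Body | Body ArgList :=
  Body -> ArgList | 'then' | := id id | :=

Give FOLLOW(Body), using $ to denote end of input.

In ArgList -> Body Body Body: add FIRST(Body Body) = { 'then', := }.
In ArgList -> Body Body Body: add FIRST(Body) = { 'then', := }.
In ArgList -> Body Body Body: Body is at the end, add FOLLOW(ArgList) = { $, 'then', := }.
In ArgList -> Body ArgList :=: add FIRST(ArgList :=) = { 'then', := }.
Union: FOLLOW(Body) = { $, 'then', := }.

{ $, 'then', := }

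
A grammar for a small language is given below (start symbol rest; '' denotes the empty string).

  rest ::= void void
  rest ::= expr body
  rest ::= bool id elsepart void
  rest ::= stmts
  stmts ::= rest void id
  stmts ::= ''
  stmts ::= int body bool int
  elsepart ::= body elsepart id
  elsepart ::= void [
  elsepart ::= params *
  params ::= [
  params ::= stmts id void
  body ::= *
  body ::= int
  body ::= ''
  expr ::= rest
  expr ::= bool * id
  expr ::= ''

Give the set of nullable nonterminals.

Directly nullable (have an ''-production): stmts, body, expr.
rest ::= expr body with every symbol nullable, so rest is nullable.
No other nonterminal has a production whose RHS symbols are all nullable.

{ body, expr, rest, stmts }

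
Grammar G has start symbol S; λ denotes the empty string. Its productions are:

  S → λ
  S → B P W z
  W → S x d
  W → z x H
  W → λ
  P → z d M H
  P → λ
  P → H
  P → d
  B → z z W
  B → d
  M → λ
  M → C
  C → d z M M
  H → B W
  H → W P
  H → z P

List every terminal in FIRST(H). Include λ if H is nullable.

{ d, x, z, λ }

From H → B W: add FIRST(B) = { d, z }.
From H → W P: W, P nullable, take FIRST(W) ∪ FIRST(P) = { d, x, z }; also λ since the whole RHS is nullable.
H → z P contributes {z}.
Union: FIRST(H) = { d, x, z, λ }.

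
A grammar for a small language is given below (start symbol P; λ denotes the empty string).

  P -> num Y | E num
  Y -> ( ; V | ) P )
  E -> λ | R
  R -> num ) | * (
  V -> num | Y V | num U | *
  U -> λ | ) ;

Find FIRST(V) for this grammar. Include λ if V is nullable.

{ (, ), *, num }

V -> num contributes {num}.
From V -> Y V: add FIRST(Y) = { (, ) }.
V -> num U contributes {num}.
V -> * contributes {*}.
Union: FIRST(V) = { (, ), *, num }.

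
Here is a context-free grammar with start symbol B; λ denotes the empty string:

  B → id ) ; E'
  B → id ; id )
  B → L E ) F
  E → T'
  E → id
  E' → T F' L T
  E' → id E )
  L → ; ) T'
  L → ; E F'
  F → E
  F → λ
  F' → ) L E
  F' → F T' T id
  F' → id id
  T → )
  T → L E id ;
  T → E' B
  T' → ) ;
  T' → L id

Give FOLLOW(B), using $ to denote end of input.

{ $, ), ;, id }

B is the start symbol, so $ ∈ FOLLOW(B).
In T → E' B: B is at the end, add FOLLOW(T) = { $, ), ;, id }.
Union: FOLLOW(B) = { $, ), ;, id }.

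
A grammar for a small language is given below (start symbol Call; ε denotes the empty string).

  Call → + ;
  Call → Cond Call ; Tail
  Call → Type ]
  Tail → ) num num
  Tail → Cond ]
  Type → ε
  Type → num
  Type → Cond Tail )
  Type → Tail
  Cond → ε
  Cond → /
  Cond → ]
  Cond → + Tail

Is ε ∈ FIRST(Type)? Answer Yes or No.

Type has an ε-production, so Type ⇒ ε.

Yes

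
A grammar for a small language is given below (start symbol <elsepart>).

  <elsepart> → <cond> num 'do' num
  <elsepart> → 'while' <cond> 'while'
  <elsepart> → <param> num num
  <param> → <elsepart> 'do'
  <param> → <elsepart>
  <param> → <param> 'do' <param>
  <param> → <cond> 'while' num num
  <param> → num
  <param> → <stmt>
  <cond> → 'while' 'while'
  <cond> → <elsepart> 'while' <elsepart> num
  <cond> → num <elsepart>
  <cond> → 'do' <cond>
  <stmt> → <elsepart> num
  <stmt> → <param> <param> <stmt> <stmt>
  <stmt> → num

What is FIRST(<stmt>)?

From <stmt> → <elsepart> num: add FIRST(<elsepart>) = { 'do', 'while', num }.
From <stmt> → <param> <param> <stmt> <stmt>: add FIRST(<param>) = { 'do', 'while', num }.
<stmt> → num contributes {num}.
Union: FIRST(<stmt>) = { 'do', 'while', num }.

{ 'do', 'while', num }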